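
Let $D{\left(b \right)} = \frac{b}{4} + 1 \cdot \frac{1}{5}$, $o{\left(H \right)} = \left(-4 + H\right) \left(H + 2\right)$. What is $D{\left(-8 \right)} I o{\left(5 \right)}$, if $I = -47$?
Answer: $\frac{2961}{5} \approx 592.2$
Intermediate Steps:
$o{\left(H \right)} = \left(-4 + H\right) \left(2 + H\right)$
$D{\left(b \right)} = \frac{1}{5} + \frac{b}{4}$ ($D{\left(b \right)} = b \frac{1}{4} + 1 \cdot \frac{1}{5} = \frac{b}{4} + \frac{1}{5} = \frac{1}{5} + \frac{b}{4}$)
$D{\left(-8 \right)} I o{\left(5 \right)} = \left(\frac{1}{5} + \frac{1}{4} \left(-8\right)\right) \left(-47\right) \left(-8 + 5^{2} - 10\right) = \left(\frac{1}{5} - 2\right) \left(-47\right) \left(-8 + 25 - 10\right) = \left(- \frac{9}{5}\right) \left(-47\right) 7 = \frac{423}{5} \cdot 7 = \frac{2961}{5}$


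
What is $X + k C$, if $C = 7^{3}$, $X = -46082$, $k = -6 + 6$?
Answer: $-46082$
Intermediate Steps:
$k = 0$
$C = 343$
$X + k C = -46082 + 0 \cdot 343 = -46082 + 0 = -46082$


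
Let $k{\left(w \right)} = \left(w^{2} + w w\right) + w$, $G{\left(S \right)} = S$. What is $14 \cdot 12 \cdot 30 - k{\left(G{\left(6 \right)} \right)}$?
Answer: $4962$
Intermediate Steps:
$k{\left(w \right)} = w + 2 w^{2}$ ($k{\left(w \right)} = \left(w^{2} + w^{2}\right) + w = 2 w^{2} + w = w + 2 w^{2}$)
$14 \cdot 12 \cdot 30 - k{\left(G{\left(6 \right)} \right)} = 14 \cdot 12 \cdot 30 - 6 \left(1 + 2 \cdot 6\right) = 168 \cdot 30 - 6 \left(1 + 12\right) = 5040 - 6 \cdot 13 = 5040 - 78 = 4962$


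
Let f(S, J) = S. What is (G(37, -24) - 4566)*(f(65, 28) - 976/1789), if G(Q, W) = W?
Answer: -529268310/1789 ≈ -2.9585e+5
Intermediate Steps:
(G(37, -24) - 4566)*(f(65, 28) - 976/1789) = (-24 - 4566)*(65 - 976/1789) = -4590*(65 - 976*1/1789) = -4590*(65 - 976/1789) = -4590*115309/1789 = -529268310/1789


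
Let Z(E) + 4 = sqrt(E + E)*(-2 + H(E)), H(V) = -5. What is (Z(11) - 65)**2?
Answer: 5839 + 966*sqrt(22) ≈ 10370.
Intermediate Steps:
Z(E) = -4 - 7*sqrt(2)*sqrt(E) (Z(E) = -4 + sqrt(E + E)*(-2 - 5) = -4 + sqrt(2*E)*(-7) = -4 + (sqrt(2)*sqrt(E))*(-7) = -4 - 7*sqrt(2)*sqrt(E))
(Z(11) - 65)**2 = ((-4 - 7*sqrt(2)*sqrt(11)) - 65)**2 = ((-4 - 7*sqrt(22)) - 65)**2 = (-69 - 7*sqrt(22))**2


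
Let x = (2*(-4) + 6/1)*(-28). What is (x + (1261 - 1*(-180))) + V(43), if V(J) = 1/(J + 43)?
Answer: 128743/86 ≈ 1497.0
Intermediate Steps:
V(J) = 1/(43 + J)
x = 56 (x = (-8 + 6*1)*(-28) = (-8 + 6)*(-28) = -2*(-28) = 56)
(x + (1261 - 1*(-180))) + V(43) = (56 + (1261 - 1*(-180))) + 1/(43 + 43) = (56 + (1261 + 180)) + 1/86 = (56 + 1441) + 1/86 = 1497 + 1/86 = 128743/86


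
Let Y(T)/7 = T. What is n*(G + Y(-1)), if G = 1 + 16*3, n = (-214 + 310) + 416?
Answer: 21504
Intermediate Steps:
Y(T) = 7*T
n = 512 (n = 96 + 416 = 512)
G = 49 (G = 1 + 48 = 49)
n*(G + Y(-1)) = 512*(49 + 7*(-1)) = 512*(49 - 7) = 512*42 = 21504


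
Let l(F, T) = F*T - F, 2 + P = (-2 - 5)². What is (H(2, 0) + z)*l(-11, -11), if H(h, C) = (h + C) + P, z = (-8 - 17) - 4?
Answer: 2640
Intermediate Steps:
P = 47 (P = -2 + (-2 - 5)² = -2 + (-7)² = -2 + 49 = 47)
z = -29 (z = -25 - 4 = -29)
H(h, C) = 47 + C + h (H(h, C) = (h + C) + 47 = (C + h) + 47 = 47 + C + h)
l(F, T) = -F + F*T
(H(2, 0) + z)*l(-11, -11) = ((47 + 0 + 2) - 29)*(-11*(-1 - 11)) = (49 - 29)*(-11*(-12)) = 20*132 = 2640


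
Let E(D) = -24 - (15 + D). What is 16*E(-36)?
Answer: -48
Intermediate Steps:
E(D) = -39 - D (E(D) = -24 + (-15 - D) = -39 - D)
16*E(-36) = 16*(-39 - 1*(-36)) = 16*(-39 + 36) = 16*(-3) = -48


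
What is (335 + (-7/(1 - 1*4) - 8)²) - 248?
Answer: 1072/9 ≈ 119.11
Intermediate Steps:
(335 + (-7/(1 - 1*4) - 8)²) - 248 = (335 + (-7/(1 - 4) - 8)²) - 248 = (335 + (-7/(-3) - 8)²) - 248 = (335 + (-7*(-⅓) - 8)²) - 248 = (335 + (7/3 - 8)²) - 248 = (335 + (-17/3)²) - 248 = (335 + 289/9) - 248 = 3304/9 - 248 = 1072/9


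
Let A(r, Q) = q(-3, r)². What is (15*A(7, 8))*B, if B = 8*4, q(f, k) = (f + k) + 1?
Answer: 12000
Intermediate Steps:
q(f, k) = 1 + f + k
B = 32
A(r, Q) = (-2 + r)² (A(r, Q) = (1 - 3 + r)² = (-2 + r)²)
(15*A(7, 8))*B = (15*(-2 + 7)²)*32 = (15*5²)*32 = (15*25)*32 = 375*32 = 12000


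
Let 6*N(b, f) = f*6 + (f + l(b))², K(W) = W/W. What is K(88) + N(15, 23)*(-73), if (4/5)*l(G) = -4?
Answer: -5620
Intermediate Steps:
l(G) = -5 (l(G) = (5/4)*(-4) = -5)
K(W) = 1
N(b, f) = f + (-5 + f)²/6 (N(b, f) = (f*6 + (f - 5)²)/6 = (6*f + (-5 + f)²)/6 = ((-5 + f)² + 6*f)/6 = f + (-5 + f)²/6)
K(88) + N(15, 23)*(-73) = 1 + (23 + (-5 + 23)²/6)*(-73) = 1 + (23 + (⅙)*18²)*(-73) = 1 + (23 + (⅙)*324)*(-73) = 1 + (23 + 54)*(-73) = 1 + 77*(-73) = 1 - 5621 = -5620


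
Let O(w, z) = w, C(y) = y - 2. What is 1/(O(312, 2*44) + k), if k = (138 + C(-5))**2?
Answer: 1/17473 ≈ 5.7231e-5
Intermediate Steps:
C(y) = -2 + y
k = 17161 (k = (138 + (-2 - 5))**2 = (138 - 7)**2 = 131**2 = 17161)
1/(O(312, 2*44) + k) = 1/(312 + 17161) = 1/17473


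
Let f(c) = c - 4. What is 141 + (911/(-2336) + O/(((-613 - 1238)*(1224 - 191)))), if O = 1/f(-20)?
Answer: 1884157028077/13399877664 ≈ 140.61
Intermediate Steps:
f(c) = -4 + c
O = -1/24 (O = 1/(-4 - 20) = 1/(-24) = -1/24 ≈ -0.041667)
141 + (911/(-2336) + O/(((-613 - 1238)*(1224 - 191)))) = 141 + (911/(-2336) - 1/((-613 - 1238)*(1224 - 191))/24) = 141 + (911*(-1/2336) - 1/(24*((-1851*1033)))) = 141 + (-911/2336 - 1/24/(-1912083)) = 141 + (-911/2336 - 1/24*(-1/1912083)) = 141 + (-911/2336 + 1/45889992) = 141 - 5225722547/13399877664 = 1884157028077/13399877664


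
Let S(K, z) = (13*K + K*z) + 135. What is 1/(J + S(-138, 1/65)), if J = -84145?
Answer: -65/5577398 ≈ -1.1654e-5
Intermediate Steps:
S(K, z) = 135 + 13*K + K*z
1/(J + S(-138, 1/65)) = 1/(-84145 + (135 + 13*(-138) - 138/65)) = 1/(-84145 + (135 - 1794 - 138*1/65)) = 1/(-84145 + (135 - 1794 - 138/65)) = 1/(-84145 - 107973/65) = 1/(-5577398/65) = -65/5577398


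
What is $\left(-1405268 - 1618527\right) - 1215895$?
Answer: $-4239690$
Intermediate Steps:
$\left(-1405268 - 1618527\right) - 1215895 = -3023795 - 1215895 = -4239690$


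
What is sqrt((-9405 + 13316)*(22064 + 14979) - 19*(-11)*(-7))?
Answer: sqrt(144873710) ≈ 12036.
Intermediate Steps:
sqrt((-9405 + 13316)*(22064 + 14979) - 19*(-11)*(-7)) = sqrt(3911*37043 + 209*(-7)) = sqrt(144875173 - 1463) = sqrt(144873710)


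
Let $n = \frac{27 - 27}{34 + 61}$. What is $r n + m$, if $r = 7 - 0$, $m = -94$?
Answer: $-94$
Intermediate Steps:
$r = 7$ ($r = 7 + 0 = 7$)
$n = 0$ ($n = \frac{0}{95} = 0 \cdot \frac{1}{95} = 0$)
$r n + m = 7 \cdot 0 - 94 = 0 - 94 = -94$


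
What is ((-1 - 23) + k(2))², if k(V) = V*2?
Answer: 400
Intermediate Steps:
k(V) = 2*V
((-1 - 23) + k(2))² = ((-1 - 23) + 2*2)² = (-24 + 4)² = (-20)² = 400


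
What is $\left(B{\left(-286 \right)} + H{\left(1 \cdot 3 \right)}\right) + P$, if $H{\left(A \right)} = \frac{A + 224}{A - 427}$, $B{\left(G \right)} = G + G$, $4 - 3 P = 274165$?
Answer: $- \frac{38990843}{424} \approx -91960.0$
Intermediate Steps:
$P = -91387$ ($P = \frac{4}{3} - \frac{274165}{3} = -91387$)
$B{\left(G \right)} = 2 G$
$H{\left(A \right)} = \frac{224 + A}{-427 + A}$
$\left(B{\left(-286 \right)} + H{\left(1 \cdot 3 \right)}\right) + P = \left(2 \left(-286\right) + \frac{224 + 1 \cdot 3}{-427 + 1 \cdot 3}\right) - 91387 = \left(-572 + \frac{224 + 3}{-427 + 3}\right) - 91387 = \left(-572 + \frac{1}{-424} \cdot 227\right) - 91387 = \left(-572 - \frac{227}{424}\right) - 91387 = - \frac{242755}{424} - 91387 = - \frac{38990843}{424}$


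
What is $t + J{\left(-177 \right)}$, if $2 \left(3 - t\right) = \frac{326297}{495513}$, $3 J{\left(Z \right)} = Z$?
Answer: $- \frac{55823753}{991026} \approx -56.329$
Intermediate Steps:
$J{\left(Z \right)} = \frac{Z}{3}$
$t = \frac{2646781}{991026}$ ($t = 3 - \frac{326297 \cdot \frac{1}{495513}}{2} = 3 - \frac{326297}{991026} = \frac{2646781}{991026} \approx 2.6707$)
$t + J{\left(-177 \right)} = \frac{2646781}{991026} + \frac{1}{3} \left(-177\right) = \frac{2646781}{991026} - 59 = - \frac{55823753}{991026}$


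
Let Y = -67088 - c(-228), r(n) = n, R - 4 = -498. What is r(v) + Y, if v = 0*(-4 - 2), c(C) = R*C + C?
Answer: -179492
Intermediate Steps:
R = -494 (R = 4 - 498 = -494)
c(C) = -493*C (c(C) = -494*C + C = -493*C)
v = 0 (v = 0*(-6) = 0)
Y = -179492 (Y = -67088 - (-493)*(-228) = -67088 - 1*112404 = -67088 - 112404 = -179492)
r(v) + Y = 0 - 179492 = -179492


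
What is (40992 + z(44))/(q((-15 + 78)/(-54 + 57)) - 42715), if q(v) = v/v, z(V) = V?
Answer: -20518/21357 ≈ -0.96072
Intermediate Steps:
q(v) = 1
(40992 + z(44))/(q((-15 + 78)/(-54 + 57)) - 42715) = (40992 + 44)/(1 - 42715) = 41036/(-42714) = 41036*(-1/42714) = -20518/21357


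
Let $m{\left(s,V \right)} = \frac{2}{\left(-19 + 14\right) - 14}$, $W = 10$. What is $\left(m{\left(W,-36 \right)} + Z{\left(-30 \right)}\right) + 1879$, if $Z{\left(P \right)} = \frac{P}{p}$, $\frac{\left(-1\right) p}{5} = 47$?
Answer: $\frac{1677967}{893} \approx 1879.0$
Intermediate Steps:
$p = -235$ ($p = \left(-5\right) 47 = -235$)
$Z{\left(P \right)} = - \frac{P}{235}$ ($Z{\left(P \right)} = \frac{P}{-235} = P \left(- \frac{1}{235}\right) = - \frac{P}{235}$)
$m{\left(s,V \right)} = - \frac{2}{19}$ ($m{\left(s,V \right)} = \frac{2}{-5 - 14} = \frac{2}{-19} = 2 \left(- \frac{1}{19}\right) = - \frac{2}{19}$)
$\left(m{\left(W,-36 \right)} + Z{\left(-30 \right)}\right) + 1879 = \left(- \frac{2}{19} - - \frac{6}{47}\right) + 1879 = \left(- \frac{2}{19} + \frac{6}{47}\right) + 1879 = \frac{20}{893} + 1879 = \frac{1677967}{893}$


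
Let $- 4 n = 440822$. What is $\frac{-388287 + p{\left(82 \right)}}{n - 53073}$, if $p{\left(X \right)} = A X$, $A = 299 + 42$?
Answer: $\frac{102950}{46651} \approx 2.2068$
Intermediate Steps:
$n = - \frac{220411}{2}$ ($n = \left(- \frac{1}{4}\right) 440822 = - \frac{220411}{2} \approx -1.1021 \cdot 10^{5}$)
$A = 341$
$p{\left(X \right)} = 341 X$
$\frac{-388287 + p{\left(82 \right)}}{n - 53073} = \frac{-388287 + 341 \cdot 82}{- \frac{220411}{2} - 53073} = \frac{-388287 + 27962}{- \frac{326557}{2}} = \left(-360325\right) \left(- \frac{2}{326557}\right) = \frac{102950}{46651}$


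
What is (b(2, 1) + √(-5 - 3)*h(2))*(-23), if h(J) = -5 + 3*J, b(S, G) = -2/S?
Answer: 23 - 46*I*√2 ≈ 23.0 - 65.054*I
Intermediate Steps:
(b(2, 1) + √(-5 - 3)*h(2))*(-23) = (-2/2 + √(-5 - 3)*(-5 + 3*2))*(-23) = (-2*½ + √(-8)*(-5 + 6))*(-23) = (-1 + (2*I*√2)*1)*(-23) = (-1 + 2*I*√2)*(-23) = 23 - 46*I*√2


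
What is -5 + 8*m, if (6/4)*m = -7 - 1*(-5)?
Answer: -47/3 ≈ -15.667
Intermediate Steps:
m = -4/3 (m = 2*(-7 - 1*(-5))/3 = 2*(-7 + 5)/3 = (⅔)*(-2) = -4/3 ≈ -1.3333)
-5 + 8*m = -5 + 8*(-4/3) = -5 - 32/3 = -47/3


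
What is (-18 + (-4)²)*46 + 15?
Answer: -77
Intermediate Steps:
(-18 + (-4)²)*46 + 15 = (-18 + 16)*46 + 15 = -2*46 + 15 = -92 + 15 = -77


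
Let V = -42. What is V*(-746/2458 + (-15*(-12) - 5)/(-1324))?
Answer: 14887467/813598 ≈ 18.298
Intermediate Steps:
V*(-746/2458 + (-15*(-12) - 5)/(-1324)) = -42*(-746/2458 + (-15*(-12) - 5)/(-1324)) = -42*(-746*1/2458 + (180 - 5)*(-1/1324)) = -42*(-373/1229 + 175*(-1/1324)) = -42*(-373/1229 - 175/1324) = -42*(-708927/1627196) = 14887467/813598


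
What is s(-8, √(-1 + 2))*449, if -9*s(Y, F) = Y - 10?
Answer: 898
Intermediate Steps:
s(Y, F) = 10/9 - Y/9 (s(Y, F) = -(Y - 10)/9 = -(-10 + Y)/9 = 10/9 - Y/9)
s(-8, √(-1 + 2))*449 = (10/9 - ⅑*(-8))*449 = (10/9 + 8/9)*449 = 2*449 = 898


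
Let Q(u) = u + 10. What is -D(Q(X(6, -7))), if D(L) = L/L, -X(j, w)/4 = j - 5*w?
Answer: -1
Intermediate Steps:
X(j, w) = -4*j + 20*w (X(j, w) = -4*(j - 5*w) = -4*j + 20*w)
Q(u) = 10 + u
D(L) = 1
-D(Q(X(6, -7))) = -1*1 = -1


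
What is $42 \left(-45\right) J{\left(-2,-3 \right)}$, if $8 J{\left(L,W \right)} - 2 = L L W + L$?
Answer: $2835$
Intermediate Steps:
$J{\left(L,W \right)} = \frac{1}{4} + \frac{L}{8} + \frac{W L^{2}}{8}$ ($J{\left(L,W \right)} = \frac{1}{4} + \frac{L L W + L}{8} = \frac{1}{4} + \frac{L^{2} W + L}{8} = \frac{1}{4} + \frac{W L^{2} + L}{8} = \frac{1}{4} + \frac{L + W L^{2}}{8} = \frac{1}{4} + \left(\frac{L}{8} + \frac{W L^{2}}{8}\right) = \frac{1}{4} + \frac{L}{8} + \frac{W L^{2}}{8}$)
$42 \left(-45\right) J{\left(-2,-3 \right)} = 42 \left(-45\right) \left(\frac{1}{4} + \frac{1}{8} \left(-2\right) + \frac{1}{8} \left(-3\right) \left(-2\right)^{2}\right) = - 1890 \left(\frac{1}{4} - \frac{1}{4} + \frac{1}{8} \left(-3\right) 4\right) = - 1890 \left(\frac{1}{4} - \frac{1}{4} - \frac{3}{2}\right) = \left(-1890\right) \left(- \frac{3}{2}\right) = 2835$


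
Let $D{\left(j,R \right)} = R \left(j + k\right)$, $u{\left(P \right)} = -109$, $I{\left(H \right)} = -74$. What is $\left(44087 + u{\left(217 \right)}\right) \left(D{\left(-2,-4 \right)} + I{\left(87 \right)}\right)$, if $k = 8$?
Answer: $-4309844$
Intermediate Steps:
$D{\left(j,R \right)} = R \left(8 + j\right)$ ($D{\left(j,R \right)} = R \left(j + 8\right) = R \left(8 + j\right)$)
$\left(44087 + u{\left(217 \right)}\right) \left(D{\left(-2,-4 \right)} + I{\left(87 \right)}\right) = \left(44087 - 109\right) \left(- 4 \left(8 - 2\right) - 74\right) = 43978 \left(\left(-4\right) 6 - 74\right) = 43978 \left(-24 - 74\right) = 43978 \left(-98\right) = -4309844$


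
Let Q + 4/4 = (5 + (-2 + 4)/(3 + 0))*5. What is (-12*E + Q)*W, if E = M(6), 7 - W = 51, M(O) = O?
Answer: 5896/3 ≈ 1965.3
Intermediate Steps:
W = -44 (W = 7 - 1*51 = 7 - 51 = -44)
E = 6
Q = 82/3 (Q = -1 + (5 + (-2 + 4)/(3 + 0))*5 = -1 + (5 + 2/3)*5 = -1 + (17/3)*5 = -1 + 85/3 = 82/3 ≈ 27.333)
(-12*E + Q)*W = (-12*6 + 82/3)*(-44) = (-72 + 82/3)*(-44) = -134/3*(-44) = 5896/3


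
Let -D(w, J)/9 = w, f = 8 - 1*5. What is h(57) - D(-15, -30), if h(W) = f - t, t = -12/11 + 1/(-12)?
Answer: -17269/132 ≈ -130.83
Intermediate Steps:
f = 3 (f = 8 - 5 = 3)
D(w, J) = -9*w
t = -155/132 (t = -12*1/11 + 1*(-1/12) = -12/11 - 1/12 = -155/132 ≈ -1.1742)
h(W) = 551/132 (h(W) = 3 - 1*(-155/132) = 3 + 155/132 = 551/132)
h(57) - D(-15, -30) = 551/132 - (-9)*(-15) = 551/132 - 1*135 = 551/132 - 135 = -17269/132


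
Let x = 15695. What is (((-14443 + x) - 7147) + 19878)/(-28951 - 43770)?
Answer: -13983/72721 ≈ -0.19228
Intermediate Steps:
(((-14443 + x) - 7147) + 19878)/(-28951 - 43770) = (((-14443 + 15695) - 7147) + 19878)/(-28951 - 43770) = ((1252 - 7147) + 19878)/(-72721) = (-5895 + 19878)*(-1/72721) = 13983*(-1/72721) = -13983/72721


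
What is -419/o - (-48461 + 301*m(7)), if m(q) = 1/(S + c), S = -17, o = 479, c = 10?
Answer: 23232997/479 ≈ 48503.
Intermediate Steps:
m(q) = -1/7 (m(q) = 1/(-17 + 10) = 1/(-7) = -1/7)
-419/o - (-48461 + 301*m(7)) = -419/479 - 301/(1/(-161 - 1/7)) = -419*1/479 - 301/(1/(-1128/7)) = -419/479 - 301/(-7/1128) = -419/479 - 301*(-1128/7) = -419/479 + 48504 = 23232997/479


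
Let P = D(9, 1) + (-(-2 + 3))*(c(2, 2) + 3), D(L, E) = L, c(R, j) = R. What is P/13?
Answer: 4/13 ≈ 0.30769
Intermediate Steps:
P = 4 (P = 9 + (-(-2 + 3))*(2 + 3) = 9 - 1*1*5 = 9 - 1*5 = 9 - 5 = 4)
P/13 = 4/13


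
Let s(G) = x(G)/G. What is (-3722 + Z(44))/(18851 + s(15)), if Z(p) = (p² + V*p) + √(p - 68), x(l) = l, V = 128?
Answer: 641/3142 + I*√6/9426 ≈ 0.20401 + 0.00025987*I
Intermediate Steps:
s(G) = 1 (s(G) = G/G = 1)
Z(p) = p² + √(-68 + p) + 128*p (Z(p) = (p² + 128*p) + √(p - 68) = (p² + 128*p) + √(-68 + p) = p² + √(-68 + p) + 128*p)
(-3722 + Z(44))/(18851 + s(15)) = (-3722 + (44² + √(-68 + 44) + 128*44))/(18851 + 1) = (-3722 + (1936 + √(-24) + 5632))/18852 = (-3722 + (1936 + 2*I*√6 + 5632))*(1/18852) = (-3722 + (7568 + 2*I*√6))*(1/18852) = (3846 + 2*I*√6)*(1/18852) = 641/3142 + I*√6/9426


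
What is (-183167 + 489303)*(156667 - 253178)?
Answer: -29545491496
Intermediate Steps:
(-183167 + 489303)*(156667 - 253178) = 306136*(-96511) = -29545491496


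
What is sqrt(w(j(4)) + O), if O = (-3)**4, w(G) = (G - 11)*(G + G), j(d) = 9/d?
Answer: 3*sqrt(74)/4 ≈ 6.4517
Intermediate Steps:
w(G) = 2*G*(-11 + G) (w(G) = (-11 + G)*(2*G) = 2*G*(-11 + G))
O = 81
sqrt(w(j(4)) + O) = sqrt(2*(9/4)*(-11 + 9/4) + 81) = sqrt(2*(9/4)*(-35/4) + 81) = sqrt(-315/8 + 81) = sqrt(333/8) = 3*sqrt(74)/4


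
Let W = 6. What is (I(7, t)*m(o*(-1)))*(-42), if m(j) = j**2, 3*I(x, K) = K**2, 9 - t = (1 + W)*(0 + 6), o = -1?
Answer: -15246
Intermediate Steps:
t = -33 (t = 9 - (1 + 6)*(0 + 6) = 9 - 7*6 = 9 - 1*42 = 9 - 42 = -33)
I(x, K) = K**2/3
(I(7, t)*m(o*(-1)))*(-42) = (((1/3)*(-33)**2)*(-1*(-1))**2)*(-42) = (((1/3)*1089)*1**2)*(-42) = (363*1)*(-42) = 363*(-42) = -15246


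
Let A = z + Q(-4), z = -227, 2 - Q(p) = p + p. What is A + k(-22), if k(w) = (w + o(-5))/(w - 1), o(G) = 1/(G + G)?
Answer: -49689/230 ≈ -216.04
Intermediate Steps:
o(G) = 1/(2*G)
Q(p) = 2 - 2*p (Q(p) = 2 - (p + p) = 2 - 2*p)
k(w) = (-⅒ + w)/(-1 + w) (k(w) = (w + (½)/(-5))/(w - 1) = (w + (½)*(-⅕))/(-1 + w) = (w - ⅒)/(-1 + w) = (-⅒ + w)/(-1 + w))
A = -217 (A = -227 + (2 - 2*(-4)) = -227 + (2 + 8) = -227 + 10 = -217)
A + k(-22) = -217 + (-⅒ - 22)/(-1 - 22) = -217 - 221/10/(-23) = -217 - 1/23*(-221/10) = -217 + 221/230 = -49689/230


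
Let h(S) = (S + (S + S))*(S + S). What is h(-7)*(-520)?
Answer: -152880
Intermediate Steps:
h(S) = 6*S**2 (h(S) = (S + 2*S)*(2*S) = (3*S)*(2*S) = 6*S**2)
h(-7)*(-520) = (6*(-7)**2)*(-520) = (6*49)*(-520) = 294*(-520) = -152880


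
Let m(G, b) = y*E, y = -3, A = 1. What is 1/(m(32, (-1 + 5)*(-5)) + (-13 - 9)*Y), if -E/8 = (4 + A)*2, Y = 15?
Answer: -1/90 ≈ -0.011111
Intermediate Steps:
E = -80 (E = -8*(4 + 1)*2 = -40*2 = -8*10 = -80)
m(G, b) = 240 (m(G, b) = -3*(-80) = 240)
1/(m(32, (-1 + 5)*(-5)) + (-13 - 9)*Y) = 1/(240 + (-13 - 9)*15) = 1/(240 - 22*15) = 1/(240 - 330) = 1/(-90) = -1/90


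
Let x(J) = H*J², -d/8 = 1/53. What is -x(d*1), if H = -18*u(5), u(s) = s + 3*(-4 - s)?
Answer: -25344/2809 ≈ -9.0224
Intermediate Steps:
u(s) = -12 - 2*s (u(s) = s + (-12 - 3*s) = -12 - 2*s)
d = -8/53 ≈ -0.15094
H = 396 (H = -18*(-12 - 2*5) = -18*(-12 - 10) = -18*(-22) = 396)
x(J) = 396*J²
-x(d*1) = -396*(-8/53*1)² = -396*(-8/53)² = -396*64/2809 = -1*25344/2809 = -25344/2809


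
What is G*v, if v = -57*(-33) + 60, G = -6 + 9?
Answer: 5823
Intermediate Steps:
G = 3
v = 1941 (v = 1881 + 60 = 1941)
G*v = 3*1941 = 5823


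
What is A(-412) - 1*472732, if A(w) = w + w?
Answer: -473556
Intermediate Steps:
A(w) = 2*w
A(-412) - 1*472732 = 2*(-412) - 1*472732 = -824 - 472732 = -473556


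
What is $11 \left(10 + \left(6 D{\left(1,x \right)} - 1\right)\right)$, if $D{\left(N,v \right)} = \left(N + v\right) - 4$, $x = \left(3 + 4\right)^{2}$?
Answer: $3135$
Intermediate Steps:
$x = 49$ ($x = 7^{2} = 49$)
$D{\left(N,v \right)} = -4 + N + v$
$11 \left(10 + \left(6 D{\left(1,x \right)} - 1\right)\right) = 11 \left(10 - \left(1 - 6 \left(-4 + 1 + 49\right)\right)\right) = 11 \left(10 + \left(6 \cdot 46 - 1\right)\right) = 11 \left(10 + \left(276 - 1\right)\right) = 11 \left(10 + 275\right) = 11 \cdot 285 = 3135$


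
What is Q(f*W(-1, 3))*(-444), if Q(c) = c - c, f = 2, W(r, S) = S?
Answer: 0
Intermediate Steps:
Q(c) = 0
Q(f*W(-1, 3))*(-444) = 0*(-444) = 0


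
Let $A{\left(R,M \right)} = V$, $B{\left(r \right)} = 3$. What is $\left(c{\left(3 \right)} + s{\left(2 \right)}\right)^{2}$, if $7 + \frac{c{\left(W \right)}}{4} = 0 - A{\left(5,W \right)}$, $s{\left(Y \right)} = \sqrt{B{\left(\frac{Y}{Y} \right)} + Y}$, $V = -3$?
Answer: $\left(16 - \sqrt{5}\right)^{2} \approx 189.45$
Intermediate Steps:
$A{\left(R,M \right)} = -3$
$s{\left(Y \right)} = \sqrt{3 + Y}$
$c{\left(W \right)} = -16$ ($c{\left(W \right)} = -28 + 4 \left(0 - -3\right) = -28 + 4 \left(0 + 3\right) = -28 + 4 \cdot 3 = -28 + 12 = -16$)
$\left(c{\left(3 \right)} + s{\left(2 \right)}\right)^{2} = \left(-16 + \sqrt{3 + 2}\right)^{2} = \left(-16 + \sqrt{5}\right)^{2}$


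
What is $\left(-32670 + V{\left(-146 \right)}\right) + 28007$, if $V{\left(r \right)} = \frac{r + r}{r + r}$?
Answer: $-4662$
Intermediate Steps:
$V{\left(r \right)} = 1$ ($V{\left(r \right)} = \frac{2 r}{2 r} = 2 r \frac{1}{2 r} = 1$)
$\left(-32670 + V{\left(-146 \right)}\right) + 28007 = \left(-32670 + 1\right) + 28007 = -32669 + 28007 = -4662$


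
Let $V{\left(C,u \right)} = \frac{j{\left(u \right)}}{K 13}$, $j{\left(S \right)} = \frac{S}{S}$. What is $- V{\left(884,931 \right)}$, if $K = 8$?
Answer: $- \frac{1}{104} \approx -0.0096154$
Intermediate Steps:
$j{\left(S \right)} = 1$
$V{\left(C,u \right)} = \frac{1}{104}$ ($V{\left(C,u \right)} = 1 \frac{1}{8 \cdot 13} = 1 \cdot \frac{1}{104} = \frac{1}{104}$)
$- V{\left(884,931 \right)} = \left(-1\right) \frac{1}{104} = - \frac{1}{104}$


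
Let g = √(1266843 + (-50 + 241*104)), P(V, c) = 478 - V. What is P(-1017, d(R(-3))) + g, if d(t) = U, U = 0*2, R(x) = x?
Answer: 1495 + √1291857 ≈ 2631.6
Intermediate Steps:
U = 0
d(t) = 0
g = √1291857 (g = √(1266843 + (-50 + 25064)) = √(1266843 + 25014) = √1291857 ≈ 1136.6)
P(-1017, d(R(-3))) + g = (478 - 1*(-1017)) + √1291857 = (478 + 1017) + √1291857 = 1495 + √1291857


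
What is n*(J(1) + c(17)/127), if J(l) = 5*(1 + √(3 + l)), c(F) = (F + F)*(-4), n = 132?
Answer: 233508/127 ≈ 1838.6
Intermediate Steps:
c(F) = -8*F (c(F) = (2*F)*(-4) = -8*F)
J(l) = 5 + 5*√(3 + l)
n*(J(1) + c(17)/127) = 132*((5 + 5*√(3 + 1)) - 8*17/127) = 132*((5 + 5*√4) - 136*1/127) = 132*((5 + 5*2) - 136/127) = 132*((5 + 10) - 136/127) = 132*(15 - 136/127) = 132*(1769/127) = 233508/127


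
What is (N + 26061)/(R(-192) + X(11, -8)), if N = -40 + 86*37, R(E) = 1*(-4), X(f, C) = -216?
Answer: -29203/220 ≈ -132.74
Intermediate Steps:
R(E) = -4
N = 3142 (N = -40 + 3182 = 3142)
(N + 26061)/(R(-192) + X(11, -8)) = (3142 + 26061)/(-4 - 216) = 29203/(-220) = 29203*(-1/220) = -29203/220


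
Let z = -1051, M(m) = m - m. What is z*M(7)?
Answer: 0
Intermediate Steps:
M(m) = 0
z*M(7) = -1051*0 = 0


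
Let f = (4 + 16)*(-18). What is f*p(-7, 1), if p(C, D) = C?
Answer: 2520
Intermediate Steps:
f = -360 (f = 20*(-18) = -360)
f*p(-7, 1) = -360*(-7) = 2520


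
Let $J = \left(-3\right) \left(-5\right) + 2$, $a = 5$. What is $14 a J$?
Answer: $1190$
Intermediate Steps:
$J = 17$ ($J = 15 + 2 = 17$)
$14 a J = 14 \cdot 5 \cdot 17 = 70 \cdot 17 = 1190$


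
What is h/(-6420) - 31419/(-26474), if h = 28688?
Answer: -139444033/42490770 ≈ -3.2817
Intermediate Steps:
h/(-6420) - 31419/(-26474) = 28688/(-6420) - 31419/(-26474) = 28688*(-1/6420) - 31419*(-1/26474) = -7172/1605 + 31419/26474 = -139444033/42490770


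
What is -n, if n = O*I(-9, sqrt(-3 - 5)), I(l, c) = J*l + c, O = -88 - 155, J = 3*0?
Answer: 486*I*sqrt(2) ≈ 687.31*I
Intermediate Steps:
J = 0
O = -243
I(l, c) = c (I(l, c) = 0*l + c = 0 + c = c)
n = -486*I*sqrt(2) (n = -243*sqrt(-3 - 5) = -486*I*sqrt(2) ≈ -687.31*I)
-n = -(-486)*I*sqrt(2) = 486*I*sqrt(2)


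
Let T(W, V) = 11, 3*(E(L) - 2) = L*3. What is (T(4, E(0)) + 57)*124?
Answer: 8432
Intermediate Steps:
E(L) = 2 + L (E(L) = 2 + (L*3)/3 = 2 + (3*L)/3 = 2 + L)
(T(4, E(0)) + 57)*124 = (11 + 57)*124 = 68*124 = 8432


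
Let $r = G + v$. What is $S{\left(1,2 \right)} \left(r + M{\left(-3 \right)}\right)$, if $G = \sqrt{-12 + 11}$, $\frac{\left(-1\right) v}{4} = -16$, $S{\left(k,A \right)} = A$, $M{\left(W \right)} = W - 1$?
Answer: $120 + 2 i \approx 120.0 + 2.0 i$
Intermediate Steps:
$M{\left(W \right)} = -1 + W$
$v = 64$ ($v = \left(-4\right) \left(-16\right) = 64$)
$G = i$ ($G = \sqrt{-1} = i \approx 1.0 i$)
$r = 64 + i$ ($r = i + 64 = 64 + i \approx 64.0 + 1.0 i$)
$S{\left(1,2 \right)} \left(r + M{\left(-3 \right)}\right) = 2 \left(\left(64 + i\right) - 4\right) = 2 \left(60 + i\right) = 120 + 2 i$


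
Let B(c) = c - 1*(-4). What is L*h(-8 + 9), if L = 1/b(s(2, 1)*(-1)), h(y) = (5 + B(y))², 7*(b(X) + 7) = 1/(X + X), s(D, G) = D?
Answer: -2800/197 ≈ -14.213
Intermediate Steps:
B(c) = 4 + c (B(c) = c + 4 = 4 + c)
b(X) = -7 + 1/(14*X) (b(X) = -7 + 1/(7*(X + X)) = -7 + 1/(7*((2*X))) = -7 + (1/(2*X))/7 = -7 + 1/(14*X))
h(y) = (9 + y)² (h(y) = (5 + (4 + y))² = (9 + y)²)
L = -28/197 (L = 1/(-7 + 1/(14*((2*(-1))))) = 1/(-7 + (1/14)/(-2)) = 1/(-7 + (1/14)*(-½)) = 1/(-7 - 1/28) = 1/(-197/28) = -28/197 ≈ -0.14213)
L*h(-8 + 9) = -28*(9 + (-8 + 9))²/197 = -28*(9 + 1)²/197 = -28/197*10² = -28/197*100 = -2800/197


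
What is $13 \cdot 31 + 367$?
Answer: $770$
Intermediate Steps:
$13 \cdot 31 + 367 = 403 + 367 = 770$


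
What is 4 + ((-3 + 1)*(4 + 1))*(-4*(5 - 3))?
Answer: 84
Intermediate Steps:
4 + ((-3 + 1)*(4 + 1))*(-4*(5 - 3)) = 4 + (-2*5)*(-4*2) = 4 - 10*(-8) = 4 + 80 = 84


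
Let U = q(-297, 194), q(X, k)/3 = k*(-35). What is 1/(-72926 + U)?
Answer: -1/93296 ≈ -1.0719e-5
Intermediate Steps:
q(X, k) = -105*k (q(X, k) = 3*(k*(-35)) = 3*(-35*k) = -105*k)
U = -20370 (U = -105*194 = -20370)
1/(-72926 + U) = 1/(-72926 - 20370) = 1/(-93296) = -1/93296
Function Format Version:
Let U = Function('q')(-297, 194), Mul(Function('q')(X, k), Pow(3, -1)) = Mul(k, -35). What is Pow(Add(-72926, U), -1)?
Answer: Rational(-1, 93296) ≈ -1.0719e-5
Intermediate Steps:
Function('q')(X, k) = Mul(-105, k) (Function('q')(X, k) = Mul(3, Mul(k, -35)) = Mul(3, Mul(-35, k)) = Mul(-105, k))
U = -20370 (U = Mul(-105, 194) = -20370)
Pow(Add(-72926, U), -1) = Pow(Add(-72926, -20370), -1) = Pow(-93296, -1) = Rational(-1, 93296)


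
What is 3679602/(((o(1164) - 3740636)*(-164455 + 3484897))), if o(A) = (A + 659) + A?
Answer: -613267/2068441120143 ≈ -2.9649e-7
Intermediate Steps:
o(A) = 659 + 2*A (o(A) = (659 + A) + A = 659 + 2*A)
3679602/(((o(1164) - 3740636)*(-164455 + 3484897))) = 3679602/((((659 + 2*1164) - 3740636)*(-164455 + 3484897))) = 3679602/((((659 + 2328) - 3740636)*3320442)) = 3679602/(((2987 - 3740636)*3320442)) = 3679602/((-3737649*3320442)) = 3679602/(-12410646720858) = 3679602*(-1/12410646720858) = -613267/2068441120143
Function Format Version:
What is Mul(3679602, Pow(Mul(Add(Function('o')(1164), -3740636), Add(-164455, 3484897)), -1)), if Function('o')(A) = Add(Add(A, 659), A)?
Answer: Rational(-613267, 2068441120143) ≈ -2.9649e-7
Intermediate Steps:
Function('o')(A) = Add(659, Mul(2, A)) (Function('o')(A) = Add(Add(659, A), A) = Add(659, Mul(2, A)))
Mul(3679602, Pow(Mul(Add(Function('o')(1164), -3740636), Add(-164455, 3484897)), -1)) = Mul(3679602, Pow(Mul(Add(Add(659, Mul(2, 1164)), -3740636), Add(-164455, 3484897)), -1)) = Mul(3679602, Pow(Mul(Add(Add(659, 2328), -3740636), 3320442), -1)) = Mul(3679602, Pow(Mul(Add(2987, -3740636), 3320442), -1)) = Mul(3679602, Pow(Mul(-3737649, 3320442), -1)) = Mul(3679602, Pow(-12410646720858, -1)) = Mul(3679602, Rational(-1, 12410646720858)) = Rational(-613267, 2068441120143)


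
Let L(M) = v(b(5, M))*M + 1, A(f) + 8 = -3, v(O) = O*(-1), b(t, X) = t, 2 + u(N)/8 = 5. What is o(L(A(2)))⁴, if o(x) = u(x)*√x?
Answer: 1040449536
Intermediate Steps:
u(N) = 24 (u(N) = -16 + 8*5 = -16 + 40 = 24)
v(O) = -O
A(f) = -11 (A(f) = -8 - 3 = -11)
L(M) = 1 - 5*M (L(M) = (-1*5)*M + 1 = -5*M + 1 = 1 - 5*M)
o(x) = 24*√x
o(L(A(2)))⁴ = (24*√(1 - 5*(-11)))⁴ = (24*√(1 + 55))⁴ = (24*√56)⁴ = (24*(2*√14))⁴ = (48*√14)⁴ = 1040449536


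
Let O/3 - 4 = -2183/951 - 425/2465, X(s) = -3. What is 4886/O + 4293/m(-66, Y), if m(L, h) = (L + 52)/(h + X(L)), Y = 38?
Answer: -408574057/42254 ≈ -9669.5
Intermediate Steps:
O = 42254/9193 (O = 12 + 3*(-2183/951 - 425/2465) = 12 + 3*(-2183*1/951 - 425*1/2465) = 12 + 3*(-2183/951 - 5/29) = 12 + 3*(-68062/27579) = 12 - 68062/9193 = 42254/9193 ≈ 4.5963)
m(L, h) = (52 + L)/(-3 + h) (m(L, h) = (L + 52)/(h - 3) = (52 + L)/(-3 + h))
4886/O + 4293/m(-66, Y) = 4886/(42254/9193) + 4293/(((52 - 66)/(-3 + 38))) = 4886*(9193/42254) + 4293/((-14/35)) = 22458499/21127 + 4293/(((1/35)*(-14))) = 22458499/21127 + 4293/(-⅖) = 22458499/21127 + 4293*(-5/2) = 22458499/21127 - 21465/2 = -408574057/42254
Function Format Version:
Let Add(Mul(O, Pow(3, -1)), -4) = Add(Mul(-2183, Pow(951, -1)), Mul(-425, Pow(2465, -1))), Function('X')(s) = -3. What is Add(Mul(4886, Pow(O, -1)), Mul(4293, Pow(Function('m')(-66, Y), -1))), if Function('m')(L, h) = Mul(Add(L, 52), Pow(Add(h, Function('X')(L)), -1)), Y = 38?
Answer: Rational(-408574057, 42254) ≈ -9669.5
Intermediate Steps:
O = Rational(42254, 9193) (O = Add(12, Mul(3, Add(Mul(-2183, Pow(951, -1)), Mul(-425, Pow(2465, -1))))) = Add(12, Mul(3, Add(Mul(-2183, Rational(1, 951)), Mul(-425, Rational(1, 2465))))) = Add(12, Mul(3, Add(Rational(-2183, 951), Rational(-5, 29)))) = Add(12, Mul(3, Rational(-68062, 27579))) = Add(12, Rational(-68062, 9193)) = Rational(42254, 9193) ≈ 4.5963)
Function('m')(L, h) = Mul(Pow(Add(-3, h), -1), Add(52, L)) (Function('m')(L, h) = Mul(Add(L, 52), Pow(Add(h, -3), -1)) = Mul(Add(52, L), Pow(Add(-3, h), -1)) = Mul(Pow(Add(-3, h), -1), Add(52, L)))
Add(Mul(4886, Pow(O, -1)), Mul(4293, Pow(Function('m')(-66, Y), -1))) = Add(Mul(4886, Pow(Rational(42254, 9193), -1)), Mul(4293, Pow(Mul(Pow(Add(-3, 38), -1), Add(52, -66)), -1))) = Add(Mul(4886, Rational(9193, 42254)), Mul(4293, Pow(Mul(Pow(35, -1), -14), -1))) = Add(Rational(22458499, 21127), Mul(4293, Pow(Mul(Rational(1, 35), -14), -1))) = Add(Rational(22458499, 21127), Mul(4293, Pow(Rational(-2, 5), -1))) = Add(Rational(22458499, 21127), Mul(4293, Rational(-5, 2))) = Add(Rational(22458499, 21127), Rational(-21465, 2)) = Rational(-408574057, 42254)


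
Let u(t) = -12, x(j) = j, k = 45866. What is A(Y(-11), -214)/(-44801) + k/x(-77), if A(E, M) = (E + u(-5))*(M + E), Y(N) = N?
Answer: -2055241141/3449677 ≈ -595.78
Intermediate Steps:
A(E, M) = (-12 + E)*(E + M) (A(E, M) = (E - 12)*(M + E) = (-12 + E)*(E + M))
A(Y(-11), -214)/(-44801) + k/x(-77) = ((-11)² - 12*(-11) - 12*(-214) - 11*(-214))/(-44801) + 45866/(-77) = (121 + 132 + 2568 + 2354)*(-1/44801) + 45866*(-1/77) = 5175*(-1/44801) - 45866/77 = -5175/44801 - 45866/77 = -2055241141/3449677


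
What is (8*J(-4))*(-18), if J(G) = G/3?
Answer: 192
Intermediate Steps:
J(G) = G/3 (J(G) = G*(⅓) = G/3)
(8*J(-4))*(-18) = (8*((⅓)*(-4)))*(-18) = (8*(-4/3))*(-18) = -32/3*(-18) = 192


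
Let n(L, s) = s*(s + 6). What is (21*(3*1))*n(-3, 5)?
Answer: 3465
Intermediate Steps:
n(L, s) = s*(6 + s)
(21*(3*1))*n(-3, 5) = (21*(3*1))*(5*(6 + 5)) = (21*3)*(5*11) = 63*55 = 3465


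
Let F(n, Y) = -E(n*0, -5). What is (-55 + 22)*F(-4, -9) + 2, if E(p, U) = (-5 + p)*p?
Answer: 2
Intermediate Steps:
E(p, U) = p*(-5 + p)
F(n, Y) = 0 (F(n, Y) = -n*0*(-5 + n*0) = -0*(-5 + 0) = -0*(-5) = -1*0 = 0)
(-55 + 22)*F(-4, -9) + 2 = (-55 + 22)*0 + 2 = -33*0 + 2 = 0 + 2 = 2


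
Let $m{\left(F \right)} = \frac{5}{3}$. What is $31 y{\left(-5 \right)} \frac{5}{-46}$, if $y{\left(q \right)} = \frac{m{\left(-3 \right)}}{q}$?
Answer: $\frac{155}{138} \approx 1.1232$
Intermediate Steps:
$m{\left(F \right)} = \frac{5}{3}$ ($m{\left(F \right)} = 5 \cdot \frac{1}{3} = \frac{5}{3}$)
$y{\left(q \right)} = \frac{5}{3 q}$
$31 y{\left(-5 \right)} \frac{5}{-46} = 31 \frac{5}{3 \left(-5\right)} \frac{5}{-46} = 31 \cdot \frac{5}{3} \left(- \frac{1}{5}\right) 5 \left(- \frac{1}{46}\right) = 31 \left(- \frac{1}{3}\right) \left(- \frac{5}{46}\right) = \left(- \frac{31}{3}\right) \left(- \frac{5}{46}\right) = \frac{155}{138}$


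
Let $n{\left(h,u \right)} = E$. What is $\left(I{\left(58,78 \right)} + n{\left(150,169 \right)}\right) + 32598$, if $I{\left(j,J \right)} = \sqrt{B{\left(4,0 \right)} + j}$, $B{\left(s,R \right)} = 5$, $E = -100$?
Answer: $32498 + 3 \sqrt{7} \approx 32506.0$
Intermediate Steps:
$I{\left(j,J \right)} = \sqrt{5 + j}$
$n{\left(h,u \right)} = -100$
$\left(I{\left(58,78 \right)} + n{\left(150,169 \right)}\right) + 32598 = \left(\sqrt{5 + 58} - 100\right) + 32598 = \left(\sqrt{63} - 100\right) + 32598 = \left(3 \sqrt{7} - 100\right) + 32598 = \left(-100 + 3 \sqrt{7}\right) + 32598 = 32498 + 3 \sqrt{7}$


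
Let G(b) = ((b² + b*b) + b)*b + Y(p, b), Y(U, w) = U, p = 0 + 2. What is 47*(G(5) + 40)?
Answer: 14899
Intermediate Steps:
p = 2
G(b) = 2 + b*(b + 2*b²) (G(b) = ((b² + b*b) + b)*b + 2 = ((b² + b²) + b)*b + 2 = (2*b² + b)*b + 2 = (b + 2*b²)*b + 2 = b*(b + 2*b²) + 2 = 2 + b*(b + 2*b²))
47*(G(5) + 40) = 47*((2 + 5² + 2*5³) + 40) = 47*((2 + 25 + 2*125) + 40) = 47*((2 + 25 + 250) + 40) = 47*(277 + 40) = 47*317 = 14899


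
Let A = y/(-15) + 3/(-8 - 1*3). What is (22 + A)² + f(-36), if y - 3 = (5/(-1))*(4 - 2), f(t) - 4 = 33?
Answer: 14417569/27225 ≈ 529.57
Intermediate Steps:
f(t) = 37 (f(t) = 4 + 33 = 37)
y = -7 (y = 3 + (5/(-1))*(4 - 2) = 3 + (5*(-1))*2 = 3 - 5*2 = 3 - 10 = -7)
A = 32/165 (A = -7/(-15) + 3/(-8 - 1*3) = -7*(-1/15) + 3/(-8 - 3) = 7/15 + 3/(-11) = 7/15 + 3*(-1/11) = 7/15 - 3/11 = 32/165 ≈ 0.19394)
(22 + A)² + f(-36) = (22 + 32/165)² + 37 = (3662/165)² + 37 = 13410244/27225 + 37 = 14417569/27225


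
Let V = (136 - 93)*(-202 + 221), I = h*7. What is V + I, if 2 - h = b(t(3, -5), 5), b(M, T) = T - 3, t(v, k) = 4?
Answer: 817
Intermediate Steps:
b(M, T) = -3 + T
h = 0 (h = 2 - (-3 + 5) = 2 - 1*2 = 2 - 2 = 0)
I = 0 (I = 0*7 = 0)
V = 817 (V = 43*19 = 817)
V + I = 817 + 0 = 817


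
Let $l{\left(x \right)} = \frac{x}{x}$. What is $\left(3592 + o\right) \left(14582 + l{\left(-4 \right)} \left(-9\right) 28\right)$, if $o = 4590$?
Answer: $117248060$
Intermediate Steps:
$l{\left(x \right)} = 1$
$\left(3592 + o\right) \left(14582 + l{\left(-4 \right)} \left(-9\right) 28\right) = \left(3592 + 4590\right) \left(14582 + 1 \left(-9\right) 28\right) = 8182 \left(14582 - 252\right) = 8182 \cdot 14330 = 117248060$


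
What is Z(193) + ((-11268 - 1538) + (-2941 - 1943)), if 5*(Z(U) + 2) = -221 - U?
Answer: -88874/5 ≈ -17775.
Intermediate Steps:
Z(U) = -231/5 - U/5 (Z(U) = -2 + (-221 - U)/5 = -2 + (-221/5 - U/5) = -231/5 - U/5)
Z(193) + ((-11268 - 1538) + (-2941 - 1943)) = (-231/5 - 1/5*193) + ((-11268 - 1538) + (-2941 - 1943)) = (-231/5 - 193/5) + (-12806 - 4884) = -424/5 - 17690 = -88874/5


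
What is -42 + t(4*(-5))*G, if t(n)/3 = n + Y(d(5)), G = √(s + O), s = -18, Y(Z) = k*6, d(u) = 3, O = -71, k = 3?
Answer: -42 - 6*I*√89 ≈ -42.0 - 56.604*I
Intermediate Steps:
Y(Z) = 18 (Y(Z) = 3*6 = 18)
G = I*√89 (G = √(-18 - 71) = √(-89) = I*√89 ≈ 9.434*I)
t(n) = 54 + 3*n (t(n) = 3*(n + 18) = 3*(18 + n) = 54 + 3*n)
-42 + t(4*(-5))*G = -42 + (54 + 3*(4*(-5)))*(I*√89) = -42 + (54 + 3*(-20))*(I*√89) = -42 + (54 - 60)*(I*√89) = -42 - 6*I*√89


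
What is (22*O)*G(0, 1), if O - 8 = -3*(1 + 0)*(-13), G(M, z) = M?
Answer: 0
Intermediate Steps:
O = 47 (O = 8 - 3*(1 + 0)*(-13) = 8 - 3*1*(-13) = 8 - 3*(-13) = 8 + 39 = 47)
(22*O)*G(0, 1) = (22*47)*0 = 1034*0 = 0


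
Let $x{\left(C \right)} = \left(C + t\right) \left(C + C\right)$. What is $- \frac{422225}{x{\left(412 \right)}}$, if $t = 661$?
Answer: $- \frac{422225}{884152} \approx -0.47755$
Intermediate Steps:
$x{\left(C \right)} = 2 C \left(661 + C\right)$ ($x{\left(C \right)} = \left(C + 661\right) \left(C + C\right) = \left(661 + C\right) 2 C = 2 C \left(661 + C\right)$)
$- \frac{422225}{x{\left(412 \right)}} = - \frac{422225}{2 \cdot 412 \left(661 + 412\right)} = - \frac{422225}{2 \cdot 412 \cdot 1073} = - \frac{422225}{884152}$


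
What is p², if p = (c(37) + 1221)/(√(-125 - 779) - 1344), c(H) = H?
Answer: 89287865239/102066138050 + 132935376*I*√226/51033069025 ≈ 0.8748 + 0.03916*I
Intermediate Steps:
p = 1258/(-1344 + 2*I*√226) (p = (37 + 1221)/(√(-125 - 779) - 1344) = 1258/(√(-904) - 1344) = 1258/(2*I*√226 - 1344) = 1258/(-1344 + 2*I*√226) ≈ -0.93554 - 0.020929*I)
p² = (-211344/225905 - 629*I*√226/451810)²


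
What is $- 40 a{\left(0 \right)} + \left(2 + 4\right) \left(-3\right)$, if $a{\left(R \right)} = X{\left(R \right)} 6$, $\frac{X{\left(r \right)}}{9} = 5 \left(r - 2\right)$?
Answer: $21582$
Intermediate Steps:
$X{\left(r \right)} = -90 + 45 r$ ($X{\left(r \right)} = 9 \cdot 5 \left(r - 2\right) = 9 \cdot 5 \left(-2 + r\right) = 9 \left(-10 + 5 r\right) = -90 + 45 r$)
$a{\left(R \right)} = -540 + 270 R$ ($a{\left(R \right)} = \left(-90 + 45 R\right) 6 = -540 + 270 R$)
$- 40 a{\left(0 \right)} + \left(2 + 4\right) \left(-3\right) = - 40 \left(-540 + 270 \cdot 0\right) + \left(2 + 4\right) \left(-3\right) = - 40 \left(-540 + 0\right) + 6 \left(-3\right) = \left(-40\right) \left(-540\right) - 18 = 21600 - 18 = 21582$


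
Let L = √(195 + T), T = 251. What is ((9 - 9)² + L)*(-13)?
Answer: -13*√446 ≈ -274.54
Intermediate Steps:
L = √446 (L = √(195 + 251) = √446 ≈ 21.119)
((9 - 9)² + L)*(-13) = ((9 - 9)² + √446)*(-13) = (0² + √446)*(-13) = (0 + √446)*(-13) = √446*(-13) = -13*√446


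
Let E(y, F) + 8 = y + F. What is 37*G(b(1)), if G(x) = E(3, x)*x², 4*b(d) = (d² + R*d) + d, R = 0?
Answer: -333/8 ≈ -41.625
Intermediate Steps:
E(y, F) = -8 + F + y (E(y, F) = -8 + (y + F) = -8 + (F + y) = -8 + F + y)
b(d) = d/4 + d²/4 (b(d) = ((d² + 0*d) + d)/4 = ((d² + 0) + d)/4 = (d² + d)/4 = (d + d²)/4 = d/4 + d²/4)
G(x) = x²*(-5 + x) (G(x) = (-8 + x + 3)*x² = (-5 + x)*x² = x²*(-5 + x))
37*G(b(1)) = 37*(((¼)*1*(1 + 1))²*(-5 + (¼)*1*(1 + 1))) = 37*(((¼)*1*2)²*(-5 + (¼)*1*2)) = 37*((½)²*(-5 + ½)) = 37*((¼)*(-9/2)) = 37*(-9/8) = -333/8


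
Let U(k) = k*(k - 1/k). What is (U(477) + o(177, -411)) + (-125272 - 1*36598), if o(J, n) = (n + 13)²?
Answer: 224062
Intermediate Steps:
o(J, n) = (13 + n)²
(U(477) + o(177, -411)) + (-125272 - 1*36598) = ((-1 + 477²) + (13 - 411)²) + (-125272 - 1*36598) = ((-1 + 227529) + (-398)²) + (-125272 - 36598) = (227528 + 158404) - 161870 = 385932 - 161870 = 224062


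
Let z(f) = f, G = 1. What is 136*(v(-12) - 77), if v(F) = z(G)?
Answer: -10336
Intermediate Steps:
v(F) = 1
136*(v(-12) - 77) = 136*(1 - 77) = 136*(-76) = -10336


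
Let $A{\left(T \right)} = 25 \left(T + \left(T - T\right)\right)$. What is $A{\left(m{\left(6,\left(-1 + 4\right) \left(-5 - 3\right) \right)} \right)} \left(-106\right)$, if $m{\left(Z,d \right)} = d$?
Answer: $63600$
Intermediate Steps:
$A{\left(T \right)} = 25 T$ ($A{\left(T \right)} = 25 \left(T + 0\right) = 25 T$)
$A{\left(m{\left(6,\left(-1 + 4\right) \left(-5 - 3\right) \right)} \right)} \left(-106\right) = 25 \left(-1 + 4\right) \left(-5 - 3\right) \left(-106\right) = 25 \cdot 3 \left(-8\right) \left(-106\right) = 25 \left(-24\right) \left(-106\right) = \left(-600\right) \left(-106\right) = 63600$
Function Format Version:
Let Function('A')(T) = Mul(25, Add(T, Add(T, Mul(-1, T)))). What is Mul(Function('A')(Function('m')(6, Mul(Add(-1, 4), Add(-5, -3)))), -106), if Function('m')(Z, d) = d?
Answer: 63600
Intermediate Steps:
Function('A')(T) = Mul(25, T) (Function('A')(T) = Mul(25, Add(T, 0)) = Mul(25, T))
Mul(Function('A')(Function('m')(6, Mul(Add(-1, 4), Add(-5, -3)))), -106) = Mul(Mul(25, Mul(Add(-1, 4), Add(-5, -3))), -106) = Mul(Mul(25, Mul(3, -8)), -106) = Mul(Mul(25, -24), -106) = Mul(-600, -106) = 63600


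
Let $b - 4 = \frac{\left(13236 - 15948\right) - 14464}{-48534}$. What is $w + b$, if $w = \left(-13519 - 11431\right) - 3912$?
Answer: $- \frac{700288498}{24267} \approx -28858.0$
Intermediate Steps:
$b = \frac{105656}{24267}$ ($b = 4 + \frac{\left(13236 - 15948\right) - 14464}{-48534} = 4 + \left(-2712 - 14464\right) \left(- \frac{1}{48534}\right) = 4 - - \frac{8588}{24267} = 4 + \frac{8588}{24267} = \frac{105656}{24267} \approx 4.3539$)
$w = -28862$ ($w = -24950 - 3912 = -28862$)
$w + b = -28862 + \frac{105656}{24267} = - \frac{700288498}{24267}$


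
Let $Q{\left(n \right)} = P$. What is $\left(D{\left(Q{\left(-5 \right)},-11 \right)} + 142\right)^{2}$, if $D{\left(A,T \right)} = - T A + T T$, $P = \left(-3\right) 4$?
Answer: $17161$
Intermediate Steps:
$P = -12$
$Q{\left(n \right)} = -12$
$D{\left(A,T \right)} = T^{2} - A T$ ($D{\left(A,T \right)} = - A T + T^{2} = T^{2} - A T$)
$\left(D{\left(Q{\left(-5 \right)},-11 \right)} + 142\right)^{2} = \left(- 11 \left(-11 - -12\right) + 142\right)^{2} = \left(- 11 \left(-11 + 12\right) + 142\right)^{2} = \left(\left(-11\right) 1 + 142\right)^{2} = \left(-11 + 142\right)^{2} = 131^{2} = 17161$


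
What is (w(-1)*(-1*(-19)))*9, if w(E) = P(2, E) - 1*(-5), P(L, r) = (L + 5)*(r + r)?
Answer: -1539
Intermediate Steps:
P(L, r) = 2*r*(5 + L) (P(L, r) = (5 + L)*(2*r) = 2*r*(5 + L))
w(E) = 5 + 14*E (w(E) = 2*E*(5 + 2) - 1*(-5) = 2*E*7 + 5 = 14*E + 5 = 5 + 14*E)
(w(-1)*(-1*(-19)))*9 = ((5 + 14*(-1))*(-1*(-19)))*9 = ((5 - 14)*19)*9 = -9*19*9 = -171*9 = -1539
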